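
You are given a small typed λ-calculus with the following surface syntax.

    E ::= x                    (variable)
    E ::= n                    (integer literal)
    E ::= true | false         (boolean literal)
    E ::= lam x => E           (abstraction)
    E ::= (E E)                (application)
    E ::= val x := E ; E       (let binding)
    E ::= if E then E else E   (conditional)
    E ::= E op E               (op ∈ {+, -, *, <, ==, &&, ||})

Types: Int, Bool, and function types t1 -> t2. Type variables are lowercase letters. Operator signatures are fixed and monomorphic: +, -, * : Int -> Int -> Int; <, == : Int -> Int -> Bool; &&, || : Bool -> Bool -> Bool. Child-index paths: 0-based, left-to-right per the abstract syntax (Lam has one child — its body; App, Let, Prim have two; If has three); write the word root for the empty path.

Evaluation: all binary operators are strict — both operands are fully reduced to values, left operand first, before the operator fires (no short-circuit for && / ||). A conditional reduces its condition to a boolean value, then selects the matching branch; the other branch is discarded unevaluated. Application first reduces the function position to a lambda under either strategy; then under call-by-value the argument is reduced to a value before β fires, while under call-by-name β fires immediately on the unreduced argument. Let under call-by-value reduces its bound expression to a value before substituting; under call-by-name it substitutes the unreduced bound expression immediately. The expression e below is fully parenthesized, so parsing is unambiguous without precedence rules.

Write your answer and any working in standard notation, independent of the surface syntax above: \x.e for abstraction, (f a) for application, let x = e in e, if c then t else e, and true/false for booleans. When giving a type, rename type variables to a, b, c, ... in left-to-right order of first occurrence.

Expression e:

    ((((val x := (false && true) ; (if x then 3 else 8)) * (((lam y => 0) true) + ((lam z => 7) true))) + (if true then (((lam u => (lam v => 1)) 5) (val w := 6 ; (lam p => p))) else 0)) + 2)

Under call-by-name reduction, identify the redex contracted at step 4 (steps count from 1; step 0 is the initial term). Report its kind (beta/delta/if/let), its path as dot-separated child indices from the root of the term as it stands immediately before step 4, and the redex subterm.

Answer: beta at 0.0.1.0 : ((\y.0) true)

Derivation:
step 0: ((((let x = (false && true) in (if x then 3 else 8)) * (((\y.0) true) + ((\z.7) true))) + (if true then (((\u.(\v.1)) 5) (let w = 6 in (\p.p))) else 0)) + 2)
step 1: [let@0.0.0] ((((if (false && true) then 3 else 8) * (((\y.0) true) + ((\z.7) true))) + (if true then (((\u.(\v.1)) 5) (let w = 6 in (\p.p))) else 0)) + 2)
step 2: [delta@0.0.0.0] ((((if false then 3 else 8) * (((\y.0) true) + ((\z.7) true))) + (if true then (((\u.(\v.1)) 5) (let w = 6 in (\p.p))) else 0)) + 2)
step 3: [if@0.0.0] (((8 * (((\y.0) true) + ((\z.7) true))) + (if true then (((\u.(\v.1)) 5) (let w = 6 in (\p.p))) else 0)) + 2)
step 4: [beta@0.0.1.0] (((8 * (0 + ((\z.7) true))) + (if true then (((\u.(\v.1)) 5) (let w = 6 in (\p.p))) else 0)) + 2)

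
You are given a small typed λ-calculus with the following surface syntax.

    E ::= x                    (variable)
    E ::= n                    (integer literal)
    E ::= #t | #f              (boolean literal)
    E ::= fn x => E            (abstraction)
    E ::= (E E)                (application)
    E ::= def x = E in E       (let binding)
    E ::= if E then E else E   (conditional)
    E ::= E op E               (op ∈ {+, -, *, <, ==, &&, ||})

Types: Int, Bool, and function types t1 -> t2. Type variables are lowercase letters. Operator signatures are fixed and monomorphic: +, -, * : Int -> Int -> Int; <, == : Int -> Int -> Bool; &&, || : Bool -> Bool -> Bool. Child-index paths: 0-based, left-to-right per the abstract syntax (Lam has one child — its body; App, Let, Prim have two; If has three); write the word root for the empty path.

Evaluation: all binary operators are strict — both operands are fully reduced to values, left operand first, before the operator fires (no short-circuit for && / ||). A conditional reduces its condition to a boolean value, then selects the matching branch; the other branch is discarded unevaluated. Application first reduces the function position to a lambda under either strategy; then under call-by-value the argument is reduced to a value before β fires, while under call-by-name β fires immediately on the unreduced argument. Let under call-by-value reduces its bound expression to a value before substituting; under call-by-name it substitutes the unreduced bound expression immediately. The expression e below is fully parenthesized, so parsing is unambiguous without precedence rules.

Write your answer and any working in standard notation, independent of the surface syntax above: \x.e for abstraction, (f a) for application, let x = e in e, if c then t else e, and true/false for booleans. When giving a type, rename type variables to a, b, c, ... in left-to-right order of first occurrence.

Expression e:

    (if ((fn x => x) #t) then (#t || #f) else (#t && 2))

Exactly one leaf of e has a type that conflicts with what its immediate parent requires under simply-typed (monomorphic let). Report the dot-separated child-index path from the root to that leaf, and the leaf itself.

Working:
x : a
\x._ : a -> a
  unify a -> a ~ Bool -> b
  unify a ~ Bool
  unify Bool ~ b
_ _ : Bool
  unify Bool ~ Bool
  unify Bool ~ Bool
  unify Bool ~ Bool
  unify Bool ~ Bool
  unify Int ~ Bool
  FAIL: mismatch Int ~ Bool

Answer: 2.1 : 2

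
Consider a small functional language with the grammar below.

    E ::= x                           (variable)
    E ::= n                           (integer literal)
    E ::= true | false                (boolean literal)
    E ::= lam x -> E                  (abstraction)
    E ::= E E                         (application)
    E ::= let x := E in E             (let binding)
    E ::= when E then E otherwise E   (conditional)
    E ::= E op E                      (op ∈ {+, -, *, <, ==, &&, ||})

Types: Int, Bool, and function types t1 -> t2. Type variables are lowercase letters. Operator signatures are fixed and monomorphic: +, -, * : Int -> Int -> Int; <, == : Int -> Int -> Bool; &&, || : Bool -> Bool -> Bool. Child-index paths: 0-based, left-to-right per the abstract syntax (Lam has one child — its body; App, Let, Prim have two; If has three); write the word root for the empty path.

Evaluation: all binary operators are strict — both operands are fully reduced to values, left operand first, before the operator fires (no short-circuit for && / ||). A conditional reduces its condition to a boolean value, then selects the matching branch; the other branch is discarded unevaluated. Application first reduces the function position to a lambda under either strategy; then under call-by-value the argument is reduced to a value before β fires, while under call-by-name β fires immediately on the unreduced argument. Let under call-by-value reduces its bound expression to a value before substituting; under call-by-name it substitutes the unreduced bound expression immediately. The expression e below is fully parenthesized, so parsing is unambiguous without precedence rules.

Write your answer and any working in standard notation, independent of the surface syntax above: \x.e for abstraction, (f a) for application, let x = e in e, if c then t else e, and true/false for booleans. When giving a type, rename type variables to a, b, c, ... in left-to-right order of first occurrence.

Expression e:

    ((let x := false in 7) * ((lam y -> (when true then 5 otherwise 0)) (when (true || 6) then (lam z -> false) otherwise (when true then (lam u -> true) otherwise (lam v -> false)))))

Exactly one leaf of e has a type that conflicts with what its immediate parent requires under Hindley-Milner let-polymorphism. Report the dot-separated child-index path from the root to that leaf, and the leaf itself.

Derivation:
let x : Bool
  unify Int ~ Int
  unify Bool ~ Bool
  unify Int ~ Int
\y._ : a -> Int
  unify Bool ~ Bool
  unify Int ~ Bool
  FAIL: mismatch Int ~ Bool

Answer: 1.1.0.1 : 6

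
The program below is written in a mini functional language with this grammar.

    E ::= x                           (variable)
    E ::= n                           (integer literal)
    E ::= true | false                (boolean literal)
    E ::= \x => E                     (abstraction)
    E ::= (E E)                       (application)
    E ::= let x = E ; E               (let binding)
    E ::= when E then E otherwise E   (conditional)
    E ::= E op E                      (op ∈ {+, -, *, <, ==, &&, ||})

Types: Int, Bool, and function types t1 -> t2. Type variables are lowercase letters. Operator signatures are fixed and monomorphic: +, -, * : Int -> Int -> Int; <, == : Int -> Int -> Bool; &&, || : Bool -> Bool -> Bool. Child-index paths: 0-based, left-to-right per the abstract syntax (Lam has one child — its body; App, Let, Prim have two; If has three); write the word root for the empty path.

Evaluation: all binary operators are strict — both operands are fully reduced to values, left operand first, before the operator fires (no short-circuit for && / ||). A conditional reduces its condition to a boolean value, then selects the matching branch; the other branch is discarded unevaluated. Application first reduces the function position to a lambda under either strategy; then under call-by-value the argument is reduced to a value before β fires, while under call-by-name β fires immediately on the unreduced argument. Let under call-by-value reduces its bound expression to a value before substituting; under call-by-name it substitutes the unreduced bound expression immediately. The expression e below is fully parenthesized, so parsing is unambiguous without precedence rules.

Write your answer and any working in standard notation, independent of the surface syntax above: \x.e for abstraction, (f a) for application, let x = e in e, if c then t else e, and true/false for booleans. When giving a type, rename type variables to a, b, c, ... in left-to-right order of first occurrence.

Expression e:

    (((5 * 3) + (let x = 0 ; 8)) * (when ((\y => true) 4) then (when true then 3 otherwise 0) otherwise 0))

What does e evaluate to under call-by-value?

Answer: 69

Trace:
step 0: (((5 * 3) + (let x = 0 in 8)) * (if ((\y.true) 4) then (if true then 3 else 0) else 0))
step 1: [delta@0.0] ((15 + (let x = 0 in 8)) * (if ((\y.true) 4) then (if true then 3 else 0) else 0))
step 2: [let@0.1] ((15 + 8) * (if ((\y.true) 4) then (if true then 3 else 0) else 0))
step 3: [delta@0] (23 * (if ((\y.true) 4) then (if true then 3 else 0) else 0))
step 4: [beta@1.0] (23 * (if true then (if true then 3 else 0) else 0))
step 5: [if@1] (23 * (if true then 3 else 0))
step 6: [if@1] (23 * 3)
step 7: [delta@root] 69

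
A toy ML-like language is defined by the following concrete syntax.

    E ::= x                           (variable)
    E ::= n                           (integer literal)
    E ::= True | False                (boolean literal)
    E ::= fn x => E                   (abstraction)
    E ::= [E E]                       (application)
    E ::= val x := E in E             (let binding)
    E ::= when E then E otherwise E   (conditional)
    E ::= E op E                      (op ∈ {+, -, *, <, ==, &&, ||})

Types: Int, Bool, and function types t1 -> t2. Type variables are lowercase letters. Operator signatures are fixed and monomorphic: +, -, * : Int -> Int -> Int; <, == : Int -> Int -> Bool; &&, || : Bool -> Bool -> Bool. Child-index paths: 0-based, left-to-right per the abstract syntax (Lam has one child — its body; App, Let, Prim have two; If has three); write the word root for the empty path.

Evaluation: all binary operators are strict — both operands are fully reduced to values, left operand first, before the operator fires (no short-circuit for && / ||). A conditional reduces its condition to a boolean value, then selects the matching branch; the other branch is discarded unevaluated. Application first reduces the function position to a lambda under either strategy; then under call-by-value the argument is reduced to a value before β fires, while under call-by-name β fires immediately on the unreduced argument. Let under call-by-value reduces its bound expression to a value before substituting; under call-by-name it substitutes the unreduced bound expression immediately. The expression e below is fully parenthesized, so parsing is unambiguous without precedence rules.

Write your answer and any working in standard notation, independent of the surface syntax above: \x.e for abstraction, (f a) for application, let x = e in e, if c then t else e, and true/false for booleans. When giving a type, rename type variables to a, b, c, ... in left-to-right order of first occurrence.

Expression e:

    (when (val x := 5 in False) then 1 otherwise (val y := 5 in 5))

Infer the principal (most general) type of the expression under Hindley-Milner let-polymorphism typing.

Working:
let x : Int
  unify Bool ~ Bool
let y : Int
  unify Int ~ Int

Answer: Int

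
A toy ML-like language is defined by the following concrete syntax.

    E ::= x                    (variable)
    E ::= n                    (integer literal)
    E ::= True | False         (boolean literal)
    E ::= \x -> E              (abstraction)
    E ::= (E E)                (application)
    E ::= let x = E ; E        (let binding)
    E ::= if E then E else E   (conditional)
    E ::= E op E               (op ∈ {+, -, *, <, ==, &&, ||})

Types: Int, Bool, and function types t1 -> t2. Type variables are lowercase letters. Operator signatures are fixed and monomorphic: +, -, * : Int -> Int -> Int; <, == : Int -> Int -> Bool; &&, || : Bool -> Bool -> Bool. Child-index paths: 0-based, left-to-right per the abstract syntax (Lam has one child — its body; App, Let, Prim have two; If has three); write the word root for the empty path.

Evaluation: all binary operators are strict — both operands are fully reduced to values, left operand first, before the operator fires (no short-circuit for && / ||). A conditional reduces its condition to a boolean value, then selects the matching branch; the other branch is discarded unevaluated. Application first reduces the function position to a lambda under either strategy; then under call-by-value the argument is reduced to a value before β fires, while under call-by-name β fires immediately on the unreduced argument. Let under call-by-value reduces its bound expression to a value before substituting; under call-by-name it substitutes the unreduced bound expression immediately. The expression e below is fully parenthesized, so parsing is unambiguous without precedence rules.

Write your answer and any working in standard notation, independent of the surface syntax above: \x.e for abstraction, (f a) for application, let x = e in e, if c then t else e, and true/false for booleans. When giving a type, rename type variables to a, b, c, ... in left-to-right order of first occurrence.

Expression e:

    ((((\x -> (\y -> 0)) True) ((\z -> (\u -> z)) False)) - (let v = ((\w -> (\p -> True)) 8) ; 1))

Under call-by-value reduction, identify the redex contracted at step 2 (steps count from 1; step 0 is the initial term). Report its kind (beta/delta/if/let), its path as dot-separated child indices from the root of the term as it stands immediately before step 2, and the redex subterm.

Trace:
step 0: ((((\x.(\y.0)) true) ((\z.(\u.z)) false)) - (let v = ((\w.(\p.true)) 8) in 1))
step 1: [beta@0.0] (((\y.0) ((\z.(\u.z)) false)) - (let v = ((\w.(\p.true)) 8) in 1))
step 2: [beta@0.1] (((\y.0) (\u.false)) - (let v = ((\w.(\p.true)) 8) in 1))

Answer: beta at 0.1 : ((\z.(\u.z)) false)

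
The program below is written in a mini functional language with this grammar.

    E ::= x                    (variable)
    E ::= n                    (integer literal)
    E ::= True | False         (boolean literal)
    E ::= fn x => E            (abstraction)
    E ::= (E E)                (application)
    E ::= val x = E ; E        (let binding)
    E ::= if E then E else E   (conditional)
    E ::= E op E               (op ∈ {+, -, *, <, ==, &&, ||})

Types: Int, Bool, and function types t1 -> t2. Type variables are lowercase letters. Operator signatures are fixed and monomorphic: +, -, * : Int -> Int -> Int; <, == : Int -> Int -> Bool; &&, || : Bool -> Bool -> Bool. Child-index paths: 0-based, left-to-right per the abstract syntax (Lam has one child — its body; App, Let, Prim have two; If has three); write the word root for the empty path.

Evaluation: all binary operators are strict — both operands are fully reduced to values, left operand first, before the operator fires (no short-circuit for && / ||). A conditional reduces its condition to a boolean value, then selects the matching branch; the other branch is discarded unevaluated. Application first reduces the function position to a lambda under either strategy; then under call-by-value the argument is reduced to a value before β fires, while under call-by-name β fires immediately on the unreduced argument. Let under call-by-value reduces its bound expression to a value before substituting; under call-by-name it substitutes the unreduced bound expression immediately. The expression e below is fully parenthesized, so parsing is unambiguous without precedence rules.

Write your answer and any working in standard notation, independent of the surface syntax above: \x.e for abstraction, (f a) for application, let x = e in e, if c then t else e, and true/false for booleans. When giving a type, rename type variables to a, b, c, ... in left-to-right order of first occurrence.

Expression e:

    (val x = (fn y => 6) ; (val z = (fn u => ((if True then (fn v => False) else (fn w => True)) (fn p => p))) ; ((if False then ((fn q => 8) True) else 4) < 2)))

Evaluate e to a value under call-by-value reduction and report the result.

Answer: false

Trace:
step 0: (let x = (\y.6) in (let z = (\u.((if true then (\v.false) else (\w.true)) (\p.p))) in ((if false then ((\q.8) true) else 4) < 2)))
step 1: [let@root] (let z = (\u.((if true then (\v.false) else (\w.true)) (\p.p))) in ((if false then ((\q.8) true) else 4) < 2))
step 2: [let@root] ((if false then ((\q.8) true) else 4) < 2)
step 3: [if@0] (4 < 2)
step 4: [delta@root] false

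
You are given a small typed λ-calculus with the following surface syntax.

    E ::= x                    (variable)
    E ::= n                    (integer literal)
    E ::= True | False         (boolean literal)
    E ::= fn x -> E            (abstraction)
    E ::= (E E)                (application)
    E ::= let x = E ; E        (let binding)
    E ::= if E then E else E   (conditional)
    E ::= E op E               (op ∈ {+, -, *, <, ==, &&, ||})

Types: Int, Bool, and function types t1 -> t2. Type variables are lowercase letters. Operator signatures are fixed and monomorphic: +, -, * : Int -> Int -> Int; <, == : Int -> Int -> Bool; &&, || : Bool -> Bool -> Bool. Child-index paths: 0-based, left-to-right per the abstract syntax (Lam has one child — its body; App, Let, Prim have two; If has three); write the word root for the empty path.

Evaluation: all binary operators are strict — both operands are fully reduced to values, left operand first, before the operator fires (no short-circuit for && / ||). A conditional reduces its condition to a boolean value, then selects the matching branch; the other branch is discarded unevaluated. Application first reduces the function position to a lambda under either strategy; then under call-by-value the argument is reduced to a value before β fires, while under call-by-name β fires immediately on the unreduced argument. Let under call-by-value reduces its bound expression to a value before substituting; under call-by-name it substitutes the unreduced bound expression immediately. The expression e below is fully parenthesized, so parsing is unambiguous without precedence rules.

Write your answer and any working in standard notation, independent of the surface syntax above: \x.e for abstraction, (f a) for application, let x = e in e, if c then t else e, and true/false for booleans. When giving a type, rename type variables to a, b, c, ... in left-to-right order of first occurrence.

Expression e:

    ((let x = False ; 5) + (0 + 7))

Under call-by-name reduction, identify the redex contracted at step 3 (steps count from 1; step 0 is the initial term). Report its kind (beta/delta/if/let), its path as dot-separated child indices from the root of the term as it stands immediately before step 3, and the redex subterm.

Answer: delta at root : (5 + 7)

Trace:
step 0: ((let x = false in 5) + (0 + 7))
step 1: [let@0] (5 + (0 + 7))
step 2: [delta@1] (5 + 7)
step 3: [delta@root] 12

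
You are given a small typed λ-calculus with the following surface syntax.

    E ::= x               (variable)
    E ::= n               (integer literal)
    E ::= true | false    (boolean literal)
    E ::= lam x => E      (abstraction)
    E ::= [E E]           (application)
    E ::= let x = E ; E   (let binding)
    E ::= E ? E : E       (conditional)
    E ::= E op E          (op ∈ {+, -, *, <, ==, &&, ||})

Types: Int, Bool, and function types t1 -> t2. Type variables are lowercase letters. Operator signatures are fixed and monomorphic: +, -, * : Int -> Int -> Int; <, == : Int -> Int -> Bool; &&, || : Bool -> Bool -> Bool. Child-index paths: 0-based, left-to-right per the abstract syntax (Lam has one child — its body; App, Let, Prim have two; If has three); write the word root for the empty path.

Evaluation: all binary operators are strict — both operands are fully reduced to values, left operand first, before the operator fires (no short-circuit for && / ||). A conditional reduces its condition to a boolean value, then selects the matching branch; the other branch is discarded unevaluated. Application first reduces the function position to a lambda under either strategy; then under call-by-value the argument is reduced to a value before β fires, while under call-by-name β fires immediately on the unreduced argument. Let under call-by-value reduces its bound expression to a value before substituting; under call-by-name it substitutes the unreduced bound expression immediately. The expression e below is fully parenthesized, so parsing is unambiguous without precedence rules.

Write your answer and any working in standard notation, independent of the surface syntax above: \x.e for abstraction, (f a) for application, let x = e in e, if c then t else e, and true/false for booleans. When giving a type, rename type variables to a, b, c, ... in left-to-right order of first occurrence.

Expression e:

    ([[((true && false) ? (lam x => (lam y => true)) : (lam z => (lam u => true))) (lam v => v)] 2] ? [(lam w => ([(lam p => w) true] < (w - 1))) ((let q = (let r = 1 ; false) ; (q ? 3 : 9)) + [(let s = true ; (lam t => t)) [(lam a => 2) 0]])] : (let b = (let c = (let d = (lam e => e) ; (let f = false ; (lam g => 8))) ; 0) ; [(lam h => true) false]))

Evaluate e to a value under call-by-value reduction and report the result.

Answer: false

Trace:
step 0: (if (((if (true && false) then (\x.(\y.true)) else (\z.(\u.true))) (\v.v)) 2) then ((\w.(((\p.w) true) < (w - 1))) ((let q = (let r = 1 in false) in (if q then 3 else 9)) + ((let s = true in (\t.t)) ((\a.2) 0)))) else (let b = (let c = (let d = (\e.e) in (let f = false in (\g.8))) in 0) in ((\h.true) false)))
step 1: [delta@0.0.0.0] (if (((if false then (\x.(\y.true)) else (\z.(\u.true))) (\v.v)) 2) then ((\w.(((\p.w) true) < (w - 1))) ((let q = (let r = 1 in false) in (if q then 3 else 9)) + ((let s = true in (\t.t)) ((\a.2) 0)))) else (let b = (let c = (let d = (\e.e) in (let f = false in (\g.8))) in 0) in ((\h.true) false)))
step 2: [if@0.0.0] (if (((\z.(\u.true)) (\v.v)) 2) then ((\w.(((\p.w) true) < (w - 1))) ((let q = (let r = 1 in false) in (if q then 3 else 9)) + ((let s = true in (\t.t)) ((\a.2) 0)))) else (let b = (let c = (let d = (\e.e) in (let f = false in (\g.8))) in 0) in ((\h.true) false)))
step 3: [beta@0.0] (if ((\u.true) 2) then ((\w.(((\p.w) true) < (w - 1))) ((let q = (let r = 1 in false) in (if q then 3 else 9)) + ((let s = true in (\t.t)) ((\a.2) 0)))) else (let b = (let c = (let d = (\e.e) in (let f = false in (\g.8))) in 0) in ((\h.true) false)))
step 4: [beta@0] (if true then ((\w.(((\p.w) true) < (w - 1))) ((let q = (let r = 1 in false) in (if q then 3 else 9)) + ((let s = true in (\t.t)) ((\a.2) 0)))) else (let b = (let c = (let d = (\e.e) in (let f = false in (\g.8))) in 0) in ((\h.true) false)))
step 5: [if@root] ((\w.(((\p.w) true) < (w - 1))) ((let q = (let r = 1 in false) in (if q then 3 else 9)) + ((let s = true in (\t.t)) ((\a.2) 0))))
step 6: [let@1.0.0] ((\w.(((\p.w) true) < (w - 1))) ((let q = false in (if q then 3 else 9)) + ((let s = true in (\t.t)) ((\a.2) 0))))
step 7: [let@1.0] ((\w.(((\p.w) true) < (w - 1))) ((if false then 3 else 9) + ((let s = true in (\t.t)) ((\a.2) 0))))
step 8: [if@1.0] ((\w.(((\p.w) true) < (w - 1))) (9 + ((let s = true in (\t.t)) ((\a.2) 0))))
step 9: [let@1.1.0] ((\w.(((\p.w) true) < (w - 1))) (9 + ((\t.t) ((\a.2) 0))))
step 10: [beta@1.1.1] ((\w.(((\p.w) true) < (w - 1))) (9 + ((\t.t) 2)))
step 11: [beta@1.1] ((\w.(((\p.w) true) < (w - 1))) (9 + 2))
step 12: [delta@1] ((\w.(((\p.w) true) < (w - 1))) 11)
step 13: [beta@root] (((\p.11) true) < (11 - 1))
step 14: [beta@0] (11 < (11 - 1))
step 15: [delta@1] (11 < 10)
step 16: [delta@root] false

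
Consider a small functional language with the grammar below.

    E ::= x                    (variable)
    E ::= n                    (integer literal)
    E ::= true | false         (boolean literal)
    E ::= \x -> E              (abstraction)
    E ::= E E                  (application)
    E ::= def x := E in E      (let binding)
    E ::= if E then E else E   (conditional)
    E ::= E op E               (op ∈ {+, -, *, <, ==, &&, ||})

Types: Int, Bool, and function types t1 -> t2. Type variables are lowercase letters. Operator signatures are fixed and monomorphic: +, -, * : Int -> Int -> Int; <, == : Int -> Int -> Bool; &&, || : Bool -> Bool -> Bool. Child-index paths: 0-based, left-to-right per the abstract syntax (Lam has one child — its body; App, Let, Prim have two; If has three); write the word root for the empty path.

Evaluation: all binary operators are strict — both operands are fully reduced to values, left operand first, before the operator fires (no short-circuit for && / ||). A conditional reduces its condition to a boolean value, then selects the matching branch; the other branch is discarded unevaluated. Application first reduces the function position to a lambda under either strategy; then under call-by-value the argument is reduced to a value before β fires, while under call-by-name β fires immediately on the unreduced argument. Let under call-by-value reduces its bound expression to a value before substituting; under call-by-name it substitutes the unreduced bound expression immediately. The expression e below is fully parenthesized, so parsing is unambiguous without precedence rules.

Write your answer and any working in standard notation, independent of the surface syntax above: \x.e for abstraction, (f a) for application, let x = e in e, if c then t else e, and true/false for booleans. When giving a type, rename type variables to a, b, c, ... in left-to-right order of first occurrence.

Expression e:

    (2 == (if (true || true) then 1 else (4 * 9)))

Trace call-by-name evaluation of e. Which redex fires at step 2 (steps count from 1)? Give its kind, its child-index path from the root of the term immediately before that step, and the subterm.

Answer: if at 1 : (if true then 1 else (4 * 9))

Working:
step 0: (2 == (if (true || true) then 1 else (4 * 9)))
step 1: [delta@1.0] (2 == (if true then 1 else (4 * 9)))
step 2: [if@1] (2 == 1)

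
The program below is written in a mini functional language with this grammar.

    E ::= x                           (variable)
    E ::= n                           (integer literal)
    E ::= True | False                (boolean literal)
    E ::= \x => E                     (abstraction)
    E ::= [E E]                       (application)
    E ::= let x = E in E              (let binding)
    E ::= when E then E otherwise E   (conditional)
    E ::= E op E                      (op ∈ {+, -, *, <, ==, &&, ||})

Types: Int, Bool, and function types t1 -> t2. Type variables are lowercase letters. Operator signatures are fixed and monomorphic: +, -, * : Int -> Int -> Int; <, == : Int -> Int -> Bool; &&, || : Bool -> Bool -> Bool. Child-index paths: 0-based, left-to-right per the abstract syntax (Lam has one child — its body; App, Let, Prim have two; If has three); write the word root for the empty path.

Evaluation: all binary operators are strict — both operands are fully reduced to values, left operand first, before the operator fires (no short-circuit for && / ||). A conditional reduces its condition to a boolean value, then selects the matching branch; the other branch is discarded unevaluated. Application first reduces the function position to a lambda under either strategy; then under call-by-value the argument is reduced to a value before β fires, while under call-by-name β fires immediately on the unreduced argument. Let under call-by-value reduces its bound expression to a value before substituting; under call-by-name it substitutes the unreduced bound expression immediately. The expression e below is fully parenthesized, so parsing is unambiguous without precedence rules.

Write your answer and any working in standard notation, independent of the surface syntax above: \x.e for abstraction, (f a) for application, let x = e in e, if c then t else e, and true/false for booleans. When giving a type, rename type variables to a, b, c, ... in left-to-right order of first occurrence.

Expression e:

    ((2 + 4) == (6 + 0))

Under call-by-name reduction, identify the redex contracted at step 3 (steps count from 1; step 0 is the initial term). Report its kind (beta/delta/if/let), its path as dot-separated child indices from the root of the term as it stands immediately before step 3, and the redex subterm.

Answer: delta at root : (6 == 6)

Working:
step 0: ((2 + 4) == (6 + 0))
step 1: [delta@0] (6 == (6 + 0))
step 2: [delta@1] (6 == 6)
step 3: [delta@root] true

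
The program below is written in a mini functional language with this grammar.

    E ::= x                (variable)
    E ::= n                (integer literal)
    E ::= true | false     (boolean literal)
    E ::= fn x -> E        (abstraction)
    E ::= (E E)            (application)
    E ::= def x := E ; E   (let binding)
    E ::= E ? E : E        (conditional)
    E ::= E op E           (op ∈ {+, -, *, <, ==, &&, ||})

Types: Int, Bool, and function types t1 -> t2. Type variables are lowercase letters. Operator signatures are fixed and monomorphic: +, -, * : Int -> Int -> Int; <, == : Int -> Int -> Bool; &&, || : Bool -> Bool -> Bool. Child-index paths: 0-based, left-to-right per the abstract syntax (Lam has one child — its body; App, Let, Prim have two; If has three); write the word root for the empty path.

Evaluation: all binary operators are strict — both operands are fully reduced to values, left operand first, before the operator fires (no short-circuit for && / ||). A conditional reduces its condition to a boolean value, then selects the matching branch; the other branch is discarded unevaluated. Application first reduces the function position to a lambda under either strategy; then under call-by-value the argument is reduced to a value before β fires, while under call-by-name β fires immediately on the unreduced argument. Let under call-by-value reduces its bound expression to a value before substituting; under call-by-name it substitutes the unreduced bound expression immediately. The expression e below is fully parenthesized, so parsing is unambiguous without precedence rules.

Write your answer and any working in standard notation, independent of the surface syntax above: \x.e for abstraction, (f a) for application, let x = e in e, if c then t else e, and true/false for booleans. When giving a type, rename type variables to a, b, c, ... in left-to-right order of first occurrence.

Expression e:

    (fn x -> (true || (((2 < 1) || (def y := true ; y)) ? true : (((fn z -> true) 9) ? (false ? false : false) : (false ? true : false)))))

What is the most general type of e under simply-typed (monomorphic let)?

Answer: a -> Bool

Trace:
  unify Bool ~ Bool
  unify Int ~ Int
  unify Int ~ Int
  unify Bool ~ Bool
let y : Bool
y : Bool
  unify Bool ~ Bool
  unify Bool ~ Bool
\z._ : b -> Bool
  unify b -> Bool ~ Int -> c
  unify b ~ Int
  unify Bool ~ c
_ _ : Bool
  unify Bool ~ Bool
  unify Bool ~ Bool
  unify Bool ~ Bool
  unify Bool ~ Bool
  unify Bool ~ Bool
  unify Bool ~ Bool
  unify Bool ~ Bool
  unify Bool ~ Bool
\x._ : a -> Bool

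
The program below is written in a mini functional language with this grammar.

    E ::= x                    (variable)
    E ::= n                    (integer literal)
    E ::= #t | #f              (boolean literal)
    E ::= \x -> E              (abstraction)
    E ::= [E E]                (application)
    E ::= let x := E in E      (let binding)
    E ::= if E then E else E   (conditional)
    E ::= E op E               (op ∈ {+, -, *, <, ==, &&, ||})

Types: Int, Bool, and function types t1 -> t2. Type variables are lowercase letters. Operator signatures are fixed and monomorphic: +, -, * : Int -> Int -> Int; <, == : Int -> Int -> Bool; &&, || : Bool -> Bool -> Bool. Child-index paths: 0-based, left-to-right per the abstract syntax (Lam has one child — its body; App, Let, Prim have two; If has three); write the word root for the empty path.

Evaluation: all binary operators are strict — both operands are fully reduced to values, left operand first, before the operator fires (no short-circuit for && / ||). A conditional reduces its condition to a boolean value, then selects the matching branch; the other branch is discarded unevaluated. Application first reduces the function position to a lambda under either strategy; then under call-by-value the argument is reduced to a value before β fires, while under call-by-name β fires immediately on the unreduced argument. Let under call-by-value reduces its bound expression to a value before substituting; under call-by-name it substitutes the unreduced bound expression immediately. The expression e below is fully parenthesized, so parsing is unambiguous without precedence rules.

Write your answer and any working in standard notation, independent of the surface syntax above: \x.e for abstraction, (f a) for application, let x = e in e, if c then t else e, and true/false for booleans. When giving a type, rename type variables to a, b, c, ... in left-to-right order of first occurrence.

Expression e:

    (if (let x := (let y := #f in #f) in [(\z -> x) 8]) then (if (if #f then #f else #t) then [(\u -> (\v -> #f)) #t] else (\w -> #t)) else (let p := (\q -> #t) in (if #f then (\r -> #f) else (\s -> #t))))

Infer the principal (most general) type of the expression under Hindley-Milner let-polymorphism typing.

Derivation:
let y : Bool
let x : Bool
x : Bool
\z._ : a -> Bool
  unify a -> Bool ~ Int -> b
  unify a ~ Int
  unify Bool ~ b
_ _ : Bool
  unify Bool ~ Bool
  unify Bool ~ Bool
  unify Bool ~ Bool
  unify Bool ~ Bool
\v._ : d -> Bool
\u._ : c -> d -> Bool
  unify c -> d -> Bool ~ Bool -> e
  unify c ~ Bool
  unify d -> Bool ~ e
_ _ : d -> Bool
\w._ : f -> Bool
  unify d -> Bool ~ f -> Bool
  unify d ~ f
  unify Bool ~ Bool
\q._ : g -> Bool
let p : forall. g -> Bool
  unify Bool ~ Bool
\r._ : h -> Bool
\s._ : i -> Bool
  unify h -> Bool ~ i -> Bool
  unify h ~ i
  unify Bool ~ Bool
  unify f -> Bool ~ i -> Bool
  unify f ~ i
  unify Bool ~ Bool

Answer: a -> Bool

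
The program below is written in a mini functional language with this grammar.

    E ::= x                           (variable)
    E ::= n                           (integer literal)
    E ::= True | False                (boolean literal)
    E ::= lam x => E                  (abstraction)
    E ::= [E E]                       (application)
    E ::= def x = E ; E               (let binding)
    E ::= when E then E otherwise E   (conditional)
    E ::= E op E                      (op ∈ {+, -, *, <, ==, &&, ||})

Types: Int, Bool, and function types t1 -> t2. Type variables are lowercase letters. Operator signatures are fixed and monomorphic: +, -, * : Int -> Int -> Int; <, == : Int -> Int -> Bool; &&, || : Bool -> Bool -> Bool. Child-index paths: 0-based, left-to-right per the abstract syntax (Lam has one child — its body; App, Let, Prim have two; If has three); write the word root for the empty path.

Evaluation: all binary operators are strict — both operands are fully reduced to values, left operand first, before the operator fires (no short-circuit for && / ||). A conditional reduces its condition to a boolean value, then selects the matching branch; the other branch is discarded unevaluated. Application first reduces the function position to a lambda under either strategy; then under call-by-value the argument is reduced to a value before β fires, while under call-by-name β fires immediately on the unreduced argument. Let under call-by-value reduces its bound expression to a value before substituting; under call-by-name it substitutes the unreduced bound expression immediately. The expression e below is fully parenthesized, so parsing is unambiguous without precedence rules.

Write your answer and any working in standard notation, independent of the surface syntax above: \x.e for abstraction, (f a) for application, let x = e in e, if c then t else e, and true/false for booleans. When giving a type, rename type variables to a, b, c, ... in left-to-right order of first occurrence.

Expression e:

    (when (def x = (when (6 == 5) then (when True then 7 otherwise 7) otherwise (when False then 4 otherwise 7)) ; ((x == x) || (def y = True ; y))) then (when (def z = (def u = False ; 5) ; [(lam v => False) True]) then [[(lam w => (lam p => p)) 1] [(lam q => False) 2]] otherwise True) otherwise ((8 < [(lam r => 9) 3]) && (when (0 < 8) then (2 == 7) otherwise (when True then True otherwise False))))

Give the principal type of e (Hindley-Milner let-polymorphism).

Trace:
  unify Int ~ Int
  unify Int ~ Int
  unify Bool ~ Bool
  unify Bool ~ Bool
  unify Int ~ Int
  unify Bool ~ Bool
  unify Int ~ Int
  unify Int ~ Int
let x : Int
x : Int
  unify Int ~ Int
x : Int
  unify Int ~ Int
  unify Bool ~ Bool
let y : Bool
y : Bool
  unify Bool ~ Bool
  unify Bool ~ Bool
let u : Bool
let z : Int
\v._ : a -> Bool
  unify a -> Bool ~ Bool -> b
  unify a ~ Bool
  unify Bool ~ b
_ _ : Bool
  unify Bool ~ Bool
p : d
\p._ : d -> d
\w._ : c -> d -> d
  unify c -> d -> d ~ Int -> e
  unify c ~ Int
  unify d -> d ~ e
_ _ : d -> d
\q._ : f -> Bool
  unify f -> Bool ~ Int -> g
  unify f ~ Int
  unify Bool ~ g
_ _ : Bool
  unify d -> d ~ Bool -> h
  unify d ~ Bool
  unify Bool ~ h
_ _ : Bool
  unify Bool ~ Bool
  unify Int ~ Int
\r._ : i -> Int
  unify i -> Int ~ Int -> j
  unify i ~ Int
  unify Int ~ j
_ _ : Int
  unify Int ~ Int
  unify Bool ~ Bool
  unify Int ~ Int
  unify Int ~ Int
  unify Bool ~ Bool
  unify Int ~ Int
  unify Int ~ Int
  unify Bool ~ Bool
  unify Bool ~ Bool
  unify Bool ~ Bool
  unify Bool ~ Bool
  unify Bool ~ Bool

Answer: Bool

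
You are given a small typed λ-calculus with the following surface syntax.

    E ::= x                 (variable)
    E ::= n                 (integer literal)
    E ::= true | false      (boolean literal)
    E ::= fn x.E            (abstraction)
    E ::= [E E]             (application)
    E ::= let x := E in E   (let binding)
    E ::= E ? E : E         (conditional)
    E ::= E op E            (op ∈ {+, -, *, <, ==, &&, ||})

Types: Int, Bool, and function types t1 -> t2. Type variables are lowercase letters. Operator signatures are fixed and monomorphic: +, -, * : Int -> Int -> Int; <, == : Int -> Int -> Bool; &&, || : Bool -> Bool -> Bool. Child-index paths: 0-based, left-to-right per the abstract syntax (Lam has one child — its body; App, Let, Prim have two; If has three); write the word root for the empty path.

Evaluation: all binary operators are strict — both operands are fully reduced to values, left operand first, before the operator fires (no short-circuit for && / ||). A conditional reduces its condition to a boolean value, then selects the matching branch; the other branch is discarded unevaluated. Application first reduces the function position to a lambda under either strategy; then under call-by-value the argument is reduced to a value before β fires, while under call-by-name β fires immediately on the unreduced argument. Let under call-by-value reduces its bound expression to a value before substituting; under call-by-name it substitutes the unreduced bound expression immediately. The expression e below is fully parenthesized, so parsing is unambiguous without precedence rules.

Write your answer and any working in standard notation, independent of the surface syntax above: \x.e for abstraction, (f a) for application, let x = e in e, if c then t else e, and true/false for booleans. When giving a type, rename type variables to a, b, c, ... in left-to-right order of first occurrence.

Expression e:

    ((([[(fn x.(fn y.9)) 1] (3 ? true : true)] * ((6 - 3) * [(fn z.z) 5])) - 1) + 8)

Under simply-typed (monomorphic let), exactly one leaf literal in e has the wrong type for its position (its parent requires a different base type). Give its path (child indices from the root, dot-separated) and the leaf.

Derivation:
\y._ : b -> Int
\x._ : a -> b -> Int
  unify a -> b -> Int ~ Int -> c
  unify a ~ Int
  unify b -> Int ~ c
_ _ : b -> Int
  unify Int ~ Bool
  FAIL: mismatch Int ~ Bool

Answer: 0.0.0.1.0 : 3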